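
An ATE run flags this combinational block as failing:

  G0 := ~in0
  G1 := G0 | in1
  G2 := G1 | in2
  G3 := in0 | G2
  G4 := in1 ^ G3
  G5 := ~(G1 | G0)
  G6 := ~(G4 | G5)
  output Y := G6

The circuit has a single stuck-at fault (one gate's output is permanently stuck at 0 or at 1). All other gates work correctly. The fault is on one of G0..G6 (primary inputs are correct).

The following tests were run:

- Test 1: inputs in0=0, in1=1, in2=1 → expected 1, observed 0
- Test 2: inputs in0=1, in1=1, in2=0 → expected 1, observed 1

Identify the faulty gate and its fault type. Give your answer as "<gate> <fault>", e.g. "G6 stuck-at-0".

G2 stuck-at-0

Fault-free values for test 1 (in0=0, in1=1, in2=1): G0=1, G1=1, G2=1, G3=1, G4=0, G5=0, G6=1, giving Y=1. Observed 0.
Test 1: faults giving observed 0 are {G2 stuck-at-0, G3 stuck-at-0, G4 stuck-at-1, G5 stuck-at-1, G6 stuck-at-0}.
Test 2 (in0=1, in1=1, in2=0): fault-free G0=0, G1=1, G2=1, G3=1, G4=0, G5=0, G6=1 → 1; observed 1. Eliminates G3 stuck-at-0, G4 stuck-at-1, G5 stuck-at-1, G6 stuck-at-0.
Only G2 stuck-at-0 is consistent with every test.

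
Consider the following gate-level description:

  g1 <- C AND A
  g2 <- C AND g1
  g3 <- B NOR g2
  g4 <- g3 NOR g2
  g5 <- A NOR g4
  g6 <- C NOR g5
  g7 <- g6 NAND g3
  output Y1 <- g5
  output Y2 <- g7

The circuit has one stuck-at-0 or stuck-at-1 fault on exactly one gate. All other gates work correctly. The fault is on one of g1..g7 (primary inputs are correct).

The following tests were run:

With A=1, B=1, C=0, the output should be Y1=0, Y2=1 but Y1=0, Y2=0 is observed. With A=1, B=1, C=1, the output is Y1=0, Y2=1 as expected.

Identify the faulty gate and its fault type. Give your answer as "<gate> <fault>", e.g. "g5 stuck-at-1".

g3 stuck-at-1

Fault-free values for test 1 (A=1, B=1, C=0): g1=0, g2=0, g3=0, g4=1, g5=0, g6=1, g7=1, giving Y1=0, Y2=1. Observed Y1=0, Y2=0.
Test 1: faults giving observed Y1=0, Y2=0 are {g3 stuck-at-1, g7 stuck-at-0}.
Test 2 (A=1, B=1, C=1): fault-free g1=1, g2=1, g3=0, g4=0, g5=0, g6=0, g7=1 → Y1=0, Y2=1; observed Y1=0, Y2=1. Eliminates g7 stuck-at-0.
Only g3 stuck-at-1 is consistent with every test.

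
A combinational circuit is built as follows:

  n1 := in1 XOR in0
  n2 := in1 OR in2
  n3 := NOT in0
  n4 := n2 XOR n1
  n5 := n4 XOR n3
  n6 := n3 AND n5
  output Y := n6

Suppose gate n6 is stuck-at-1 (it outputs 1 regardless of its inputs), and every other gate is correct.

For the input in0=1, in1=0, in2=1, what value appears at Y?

1

Propagate with n6 forced: n1=1, n2=1, n3=0, n4=0, n5=0, n6=1 [stuck-at-1].
So Y = 1. (Without the fault it would be 0.)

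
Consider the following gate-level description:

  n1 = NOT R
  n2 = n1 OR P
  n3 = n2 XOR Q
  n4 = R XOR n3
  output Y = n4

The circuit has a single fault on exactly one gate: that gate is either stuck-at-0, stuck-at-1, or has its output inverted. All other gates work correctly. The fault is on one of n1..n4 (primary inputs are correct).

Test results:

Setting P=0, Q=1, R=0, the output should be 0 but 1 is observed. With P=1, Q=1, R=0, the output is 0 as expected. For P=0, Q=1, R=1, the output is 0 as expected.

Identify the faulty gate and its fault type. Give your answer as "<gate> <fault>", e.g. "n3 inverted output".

Fault-free values for test 1 (P=0, Q=1, R=0): n1=1, n2=1, n3=0, n4=0, giving Y=0. Observed 1.
Test 1: faults giving observed 1 are {n1 stuck-at-0, n1 inverted output, n2 stuck-at-0, n2 inverted output, n3 stuck-at-1, n3 inverted output, n4 stuck-at-1, n4 inverted output}.
Test 2 (P=1, Q=1, R=0): fault-free n1=1, n2=1, n3=0, n4=0 → 0; observed 0. Eliminates n2 stuck-at-0, n2 inverted output, n3 stuck-at-1, n3 inverted output, n4 stuck-at-1, n4 inverted output.
Test 3 (P=0, Q=1, R=1): fault-free n1=0, n2=0, n3=1, n4=0 → 0; observed 0. Eliminates n1 inverted output.
Only n1 stuck-at-0 is consistent with every test.

n1 stuck-at-0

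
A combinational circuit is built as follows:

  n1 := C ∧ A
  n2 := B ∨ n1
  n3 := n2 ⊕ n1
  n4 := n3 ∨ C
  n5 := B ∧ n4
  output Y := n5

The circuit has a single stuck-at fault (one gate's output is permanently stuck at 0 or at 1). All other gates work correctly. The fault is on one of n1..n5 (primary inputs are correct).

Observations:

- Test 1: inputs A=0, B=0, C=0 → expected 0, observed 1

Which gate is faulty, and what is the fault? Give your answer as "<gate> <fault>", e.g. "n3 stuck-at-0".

n5 stuck-at-1

Fault-free values for test 1 (A=0, B=0, C=0): n1=0, n2=0, n3=0, n4=0, n5=0, giving Y=0. Observed 1.
Test 1: faults giving observed 1 are {n5 stuck-at-1}.
Only n5 stuck-at-1 is consistent with every test.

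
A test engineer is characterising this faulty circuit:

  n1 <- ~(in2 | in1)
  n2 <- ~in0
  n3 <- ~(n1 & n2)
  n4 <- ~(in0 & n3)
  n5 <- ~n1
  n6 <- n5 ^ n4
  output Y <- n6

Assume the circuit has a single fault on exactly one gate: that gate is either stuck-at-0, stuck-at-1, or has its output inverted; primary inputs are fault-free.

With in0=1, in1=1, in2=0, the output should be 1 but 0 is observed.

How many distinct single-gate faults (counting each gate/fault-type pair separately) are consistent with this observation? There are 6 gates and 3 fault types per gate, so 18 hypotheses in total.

Fault-free: n1=0, n2=0, n3=1, n4=0, n5=1, n6=1 → 1. Observed 0.
  n1: stuck-at-1, inverted output ✓; others ✗
  n2: none of the 3 fault types match ✗
  n3: stuck-at-0, inverted output ✓; others ✗
  n4: stuck-at-1, inverted output ✓; others ✗
  n5: stuck-at-0, inverted output ✓; others ✗
  n6: stuck-at-0, inverted output ✓; others ✗
Consistent faults: {n1 stuck-at-1, n1 inverted output, n3 stuck-at-0, n3 inverted output, n4 stuck-at-1, n4 inverted output, n5 stuck-at-0, n5 inverted output, n6 stuck-at-0, n6 inverted output} — 10 in all.

10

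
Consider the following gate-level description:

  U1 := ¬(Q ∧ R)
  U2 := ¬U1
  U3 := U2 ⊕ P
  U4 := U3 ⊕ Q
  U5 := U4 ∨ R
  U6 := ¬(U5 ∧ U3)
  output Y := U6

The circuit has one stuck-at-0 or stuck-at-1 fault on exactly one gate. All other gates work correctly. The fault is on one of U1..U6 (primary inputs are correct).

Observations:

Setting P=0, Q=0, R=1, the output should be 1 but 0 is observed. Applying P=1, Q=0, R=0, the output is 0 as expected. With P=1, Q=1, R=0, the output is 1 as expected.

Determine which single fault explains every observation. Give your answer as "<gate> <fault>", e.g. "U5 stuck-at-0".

U3 stuck-at-1

Fault-free values for test 1 (P=0, Q=0, R=1): U1=1, U2=0, U3=0, U4=0, U5=1, U6=1, giving Y=1. Observed 0.
Test 1: faults giving observed 0 are {U1 stuck-at-0, U2 stuck-at-1, U3 stuck-at-1, U6 stuck-at-0}.
Test 2 (P=1, Q=0, R=0): fault-free U1=1, U2=0, U3=1, U4=1, U5=1, U6=0 → 0; observed 0. Eliminates U1 stuck-at-0, U2 stuck-at-1.
Test 3 (P=1, Q=1, R=0): fault-free U1=1, U2=0, U3=1, U4=0, U5=0, U6=1 → 1; observed 1. Eliminates U6 stuck-at-0.
Only U3 stuck-at-1 is consistent with every test.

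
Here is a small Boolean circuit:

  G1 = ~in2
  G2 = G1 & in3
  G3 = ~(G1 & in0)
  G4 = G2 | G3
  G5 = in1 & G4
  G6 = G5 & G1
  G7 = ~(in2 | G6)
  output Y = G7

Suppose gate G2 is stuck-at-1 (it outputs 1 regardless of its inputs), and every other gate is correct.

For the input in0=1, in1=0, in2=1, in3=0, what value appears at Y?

0

Propagate with G2 forced: G1=0, G2=1 [stuck-at-1], G3=1, G4=1, G5=0, G6=0, G7=0.
So Y = 0. (Same as the fault-free value — the fault is masked on this input.)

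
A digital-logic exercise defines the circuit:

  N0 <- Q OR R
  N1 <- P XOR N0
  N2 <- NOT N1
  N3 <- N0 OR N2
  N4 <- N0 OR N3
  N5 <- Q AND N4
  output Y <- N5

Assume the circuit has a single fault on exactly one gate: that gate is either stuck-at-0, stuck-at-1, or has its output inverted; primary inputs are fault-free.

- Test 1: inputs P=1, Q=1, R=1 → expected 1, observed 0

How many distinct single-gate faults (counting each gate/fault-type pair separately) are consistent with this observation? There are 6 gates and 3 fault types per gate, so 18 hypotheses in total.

Fault-free: N0=1, N1=0, N2=1, N3=1, N4=1, N5=1 → 1. Observed 0.
  N0: stuck-at-0, inverted output ✓; others ✗
  N1: none of the 3 fault types match ✗
  N2: none of the 3 fault types match ✗
  N3: none of the 3 fault types match ✗
  N4: stuck-at-0, inverted output ✓; others ✗
  N5: stuck-at-0, inverted output ✓; others ✗
Consistent faults: {N0 stuck-at-0, N0 inverted output, N4 stuck-at-0, N4 inverted output, N5 stuck-at-0, N5 inverted output} — 6 in all.

6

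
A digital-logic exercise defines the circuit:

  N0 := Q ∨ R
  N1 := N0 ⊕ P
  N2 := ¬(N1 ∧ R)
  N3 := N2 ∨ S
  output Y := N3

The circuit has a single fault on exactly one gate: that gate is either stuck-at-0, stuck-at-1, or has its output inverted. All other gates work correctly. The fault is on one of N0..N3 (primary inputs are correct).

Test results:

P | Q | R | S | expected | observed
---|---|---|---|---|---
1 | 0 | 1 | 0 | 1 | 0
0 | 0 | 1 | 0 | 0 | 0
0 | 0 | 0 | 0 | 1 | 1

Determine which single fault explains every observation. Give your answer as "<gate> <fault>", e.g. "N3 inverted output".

Fault-free values for test 1 (P=1, Q=0, R=1, S=0): N0=1, N1=0, N2=1, N3=1, giving Y=1. Observed 0.
Test 1: faults giving observed 0 are {N0 stuck-at-0, N0 inverted output, N1 stuck-at-1, N1 inverted output, N2 stuck-at-0, N2 inverted output, N3 stuck-at-0, N3 inverted output}.
Test 2 (P=0, Q=0, R=1, S=0): fault-free N0=1, N1=1, N2=0, N3=0 → 0; observed 0. Eliminates N0 stuck-at-0, N0 inverted output, N1 inverted output, N2 inverted output, N3 inverted output.
Test 3 (P=0, Q=0, R=0, S=0): fault-free N0=0, N1=0, N2=1, N3=1 → 1; observed 1. Eliminates N2 stuck-at-0, N3 stuck-at-0.
Only N1 stuck-at-1 is consistent with every test.

N1 stuck-at-1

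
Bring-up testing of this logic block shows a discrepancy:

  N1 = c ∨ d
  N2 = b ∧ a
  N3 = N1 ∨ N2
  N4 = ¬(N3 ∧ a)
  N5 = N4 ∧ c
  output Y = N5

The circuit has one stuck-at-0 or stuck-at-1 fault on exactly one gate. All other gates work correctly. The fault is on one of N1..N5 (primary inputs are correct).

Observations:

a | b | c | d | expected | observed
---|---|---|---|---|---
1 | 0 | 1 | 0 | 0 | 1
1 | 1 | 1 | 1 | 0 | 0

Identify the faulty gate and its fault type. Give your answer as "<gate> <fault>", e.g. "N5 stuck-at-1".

Fault-free values for test 1 (a=1, b=0, c=1, d=0): N1=1, N2=0, N3=1, N4=0, N5=0, giving Y=0. Observed 1.
Test 1: faults giving observed 1 are {N1 stuck-at-0, N3 stuck-at-0, N4 stuck-at-1, N5 stuck-at-1}.
Test 2 (a=1, b=1, c=1, d=1): fault-free N1=1, N2=1, N3=1, N4=0, N5=0 → 0; observed 0. Eliminates N3 stuck-at-0, N4 stuck-at-1, N5 stuck-at-1.
Only N1 stuck-at-0 is consistent with every test.

N1 stuck-at-0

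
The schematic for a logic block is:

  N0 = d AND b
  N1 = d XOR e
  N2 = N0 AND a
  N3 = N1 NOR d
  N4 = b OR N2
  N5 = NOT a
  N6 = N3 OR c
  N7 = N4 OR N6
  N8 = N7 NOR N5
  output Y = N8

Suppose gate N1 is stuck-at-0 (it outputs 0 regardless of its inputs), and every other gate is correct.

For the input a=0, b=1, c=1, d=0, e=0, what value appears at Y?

Propagate with N1 forced: N0=0, N1=0 [stuck-at-0], N2=0, N3=1, N4=1, N5=1, N6=1, N7=1, N8=0.
So Y = 0. (Same as the fault-free value — the fault is masked on this input.)

0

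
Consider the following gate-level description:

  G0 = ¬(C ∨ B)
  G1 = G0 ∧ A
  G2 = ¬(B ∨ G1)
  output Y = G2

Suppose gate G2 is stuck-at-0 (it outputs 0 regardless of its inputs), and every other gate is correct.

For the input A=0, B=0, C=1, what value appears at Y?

Propagate with G2 forced: G0=0, G1=0, G2=0 [stuck-at-0].
So Y = 0. (Without the fault it would be 1.)

0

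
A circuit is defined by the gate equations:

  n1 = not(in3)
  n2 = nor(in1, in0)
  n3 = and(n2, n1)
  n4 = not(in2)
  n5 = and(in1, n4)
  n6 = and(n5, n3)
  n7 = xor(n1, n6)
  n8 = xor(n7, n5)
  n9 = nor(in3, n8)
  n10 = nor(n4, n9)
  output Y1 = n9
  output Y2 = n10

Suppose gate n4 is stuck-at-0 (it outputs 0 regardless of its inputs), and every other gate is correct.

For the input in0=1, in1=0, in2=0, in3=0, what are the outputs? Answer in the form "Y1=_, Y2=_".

Y1=0, Y2=1

Propagate with n4 forced: n1=1, n2=0, n3=0, n4=0 [stuck-at-0], n5=0, n6=0, n7=1, n8=1, n9=0, n10=1.
So the outputs are Y1=0, Y2=1. (Without the fault they would be Y1=0, Y2=0.)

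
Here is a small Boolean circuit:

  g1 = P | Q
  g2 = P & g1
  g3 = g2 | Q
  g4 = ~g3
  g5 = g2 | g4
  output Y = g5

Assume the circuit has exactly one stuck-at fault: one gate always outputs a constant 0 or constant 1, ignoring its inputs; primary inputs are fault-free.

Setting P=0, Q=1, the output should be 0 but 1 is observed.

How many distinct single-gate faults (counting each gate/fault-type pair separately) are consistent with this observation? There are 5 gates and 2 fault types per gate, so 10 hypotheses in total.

4

Fault-free: g1=1, g2=0, g3=1, g4=0, g5=0 → 0. Observed 1.
  g1 stuck-at-0: output 0 ✗
  g1 stuck-at-1: output 0 ✗
  g2 stuck-at-0: output 0 ✗
  g2 stuck-at-1: output 1 ✓
  g3 stuck-at-0: output 1 ✓
  g3 stuck-at-1: output 0 ✗
  g4 stuck-at-0: output 0 ✗
  g4 stuck-at-1: output 1 ✓
  g5 stuck-at-0: output 0 ✗
  g5 stuck-at-1: output 1 ✓
Consistent faults: {g2 stuck-at-1, g3 stuck-at-0, g4 stuck-at-1, g5 stuck-at-1} — 4 in all.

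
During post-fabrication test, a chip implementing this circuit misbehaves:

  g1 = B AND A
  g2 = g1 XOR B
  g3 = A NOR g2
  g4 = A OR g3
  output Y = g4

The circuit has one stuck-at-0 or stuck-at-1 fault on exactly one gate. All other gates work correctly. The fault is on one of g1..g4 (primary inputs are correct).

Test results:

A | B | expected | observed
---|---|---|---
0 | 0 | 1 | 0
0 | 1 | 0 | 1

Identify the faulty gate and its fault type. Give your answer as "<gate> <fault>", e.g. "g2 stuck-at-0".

Fault-free values for test 1 (A=0, B=0): g1=0, g2=0, g3=1, g4=1, giving Y=1. Observed 0.
Test 1: faults giving observed 0 are {g1 stuck-at-1, g2 stuck-at-1, g3 stuck-at-0, g4 stuck-at-0}.
Test 2 (A=0, B=1): fault-free g1=0, g2=1, g3=0, g4=0 → 0; observed 1. Eliminates g2 stuck-at-1, g3 stuck-at-0, g4 stuck-at-0.
Only g1 stuck-at-1 is consistent with every test.

g1 stuck-at-1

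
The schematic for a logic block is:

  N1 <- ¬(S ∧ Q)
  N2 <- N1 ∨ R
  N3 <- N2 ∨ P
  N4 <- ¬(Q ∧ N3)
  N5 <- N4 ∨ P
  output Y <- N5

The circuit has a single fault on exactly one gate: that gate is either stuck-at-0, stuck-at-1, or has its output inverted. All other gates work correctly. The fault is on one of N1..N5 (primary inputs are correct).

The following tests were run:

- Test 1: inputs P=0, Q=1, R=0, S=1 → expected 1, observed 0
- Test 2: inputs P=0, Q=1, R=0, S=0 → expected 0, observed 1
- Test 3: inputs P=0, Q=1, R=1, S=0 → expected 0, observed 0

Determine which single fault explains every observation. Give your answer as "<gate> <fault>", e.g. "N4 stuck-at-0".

N1 inverted output

Fault-free values for test 1 (P=0, Q=1, R=0, S=1): N1=0, N2=0, N3=0, N4=1, N5=1, giving Y=1. Observed 0.
Test 1: faults giving observed 0 are {N1 stuck-at-1, N1 inverted output, N2 stuck-at-1, N2 inverted output, N3 stuck-at-1, N3 inverted output, N4 stuck-at-0, N4 inverted output, N5 stuck-at-0, N5 inverted output}.
Test 2 (P=0, Q=1, R=0, S=0): fault-free N1=1, N2=1, N3=1, N4=0, N5=0 → 0; observed 1. Eliminates N1 stuck-at-1, N2 stuck-at-1, N3 stuck-at-1, N4 stuck-at-0, N5 stuck-at-0.
Test 3 (P=0, Q=1, R=1, S=0): fault-free N1=1, N2=1, N3=1, N4=0, N5=0 → 0; observed 0. Eliminates N2 inverted output, N3 inverted output, N4 inverted output, N5 inverted output.
Only N1 inverted output is consistent with every test.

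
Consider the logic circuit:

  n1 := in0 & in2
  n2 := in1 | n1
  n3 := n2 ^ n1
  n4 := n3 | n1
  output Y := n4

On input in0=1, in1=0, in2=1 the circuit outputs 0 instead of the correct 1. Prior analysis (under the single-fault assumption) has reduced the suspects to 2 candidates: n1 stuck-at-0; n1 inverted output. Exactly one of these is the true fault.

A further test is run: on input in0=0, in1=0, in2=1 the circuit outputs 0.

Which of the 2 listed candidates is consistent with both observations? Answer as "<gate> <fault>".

n1 stuck-at-0

Evaluate each candidate on input in0=0, in1=0, in2=1:
  n1 stuck-at-0: n1=0 [stuck-at-0], n2=0, n3=0, n4=0 → 0 — matches
  n1 inverted output: n1=1 [inverted output], n2=1, n3=0, n4=1 → 1 — eliminated
Only n1 stuck-at-0 reproduces the observed 0.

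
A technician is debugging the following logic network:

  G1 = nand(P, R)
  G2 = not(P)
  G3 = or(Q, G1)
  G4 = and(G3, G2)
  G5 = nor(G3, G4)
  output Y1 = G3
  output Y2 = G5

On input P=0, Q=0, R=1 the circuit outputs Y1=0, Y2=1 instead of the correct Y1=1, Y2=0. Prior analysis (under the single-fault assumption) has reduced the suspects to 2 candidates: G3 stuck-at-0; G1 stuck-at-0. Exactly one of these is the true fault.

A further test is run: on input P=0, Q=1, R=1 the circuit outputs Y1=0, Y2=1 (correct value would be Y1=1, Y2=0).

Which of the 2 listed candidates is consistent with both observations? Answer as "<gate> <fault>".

Evaluate each candidate on input P=0, Q=1, R=1:
  G3 stuck-at-0: G1=1, G2=1, G3=0 [stuck-at-0], G4=0, G5=1 → Y1=0, Y2=1 — matches
  G1 stuck-at-0: G1=0 [stuck-at-0], G2=1, G3=1, G4=1, G5=0 → Y1=1, Y2=0 — eliminated
Only G3 stuck-at-0 reproduces the observed Y1=0, Y2=1.

G3 stuck-at-0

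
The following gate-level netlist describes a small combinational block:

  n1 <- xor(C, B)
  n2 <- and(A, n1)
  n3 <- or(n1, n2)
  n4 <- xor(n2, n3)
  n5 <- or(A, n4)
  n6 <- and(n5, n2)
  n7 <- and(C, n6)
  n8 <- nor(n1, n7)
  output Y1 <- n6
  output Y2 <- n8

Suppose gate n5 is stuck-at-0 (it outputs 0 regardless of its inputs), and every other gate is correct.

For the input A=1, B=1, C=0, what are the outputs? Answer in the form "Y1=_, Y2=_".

Propagate with n5 forced: n1=1, n2=1, n3=1, n4=0, n5=0 [stuck-at-0], n6=0, n7=0, n8=0.
So the outputs are Y1=0, Y2=0. (Without the fault they would be Y1=1, Y2=0.)

Y1=0, Y2=0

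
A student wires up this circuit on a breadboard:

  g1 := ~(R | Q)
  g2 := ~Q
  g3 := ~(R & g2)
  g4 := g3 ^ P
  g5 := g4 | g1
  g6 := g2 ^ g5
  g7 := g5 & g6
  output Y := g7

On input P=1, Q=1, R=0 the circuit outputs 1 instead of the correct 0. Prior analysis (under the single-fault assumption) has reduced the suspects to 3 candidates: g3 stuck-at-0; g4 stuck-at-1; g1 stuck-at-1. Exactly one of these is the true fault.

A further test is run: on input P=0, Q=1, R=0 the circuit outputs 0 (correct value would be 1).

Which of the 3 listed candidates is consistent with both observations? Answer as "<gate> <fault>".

Evaluate each candidate on input P=0, Q=1, R=0:
  g3 stuck-at-0: g1=0, g2=0, g3=0 [stuck-at-0], g4=0, g5=0, g6=0, g7=0 → 0 — matches
  g4 stuck-at-1: g1=0, g2=0, g3=1, g4=1 [stuck-at-1], g5=1, g6=1, g7=1 → 1 — eliminated
  g1 stuck-at-1: g1=1 [stuck-at-1], g2=0, g3=1, g4=1, g5=1, g6=1, g7=1 → 1 — eliminated
Only g3 stuck-at-0 reproduces the observed 0.

g3 stuck-at-0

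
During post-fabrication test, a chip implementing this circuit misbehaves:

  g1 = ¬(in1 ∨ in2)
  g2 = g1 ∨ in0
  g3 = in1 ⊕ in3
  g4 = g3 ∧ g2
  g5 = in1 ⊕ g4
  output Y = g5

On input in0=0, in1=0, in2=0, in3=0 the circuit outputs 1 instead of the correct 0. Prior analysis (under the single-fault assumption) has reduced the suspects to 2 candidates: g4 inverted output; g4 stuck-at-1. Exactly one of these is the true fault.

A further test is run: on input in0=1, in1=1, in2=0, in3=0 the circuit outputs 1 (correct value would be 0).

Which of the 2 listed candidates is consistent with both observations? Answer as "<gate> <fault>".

Evaluate each candidate on input in0=1, in1=1, in2=0, in3=0:
  g4 inverted output: g1=0, g2=1, g3=1, g4=0 [inverted output], g5=1 → 1 — matches
  g4 stuck-at-1: g1=0, g2=1, g3=1, g4=1 [stuck-at-1], g5=0 → 0 — eliminated
Only g4 inverted output reproduces the observed 1.

g4 inverted output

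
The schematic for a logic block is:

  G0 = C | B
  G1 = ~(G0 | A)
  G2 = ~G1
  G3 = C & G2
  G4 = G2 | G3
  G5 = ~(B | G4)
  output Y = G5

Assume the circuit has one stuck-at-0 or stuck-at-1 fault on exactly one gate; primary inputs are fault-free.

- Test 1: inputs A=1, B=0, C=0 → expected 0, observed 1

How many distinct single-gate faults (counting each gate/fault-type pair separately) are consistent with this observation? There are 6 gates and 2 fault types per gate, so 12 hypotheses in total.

4

Fault-free: G0=0, G1=0, G2=1, G3=0, G4=1, G5=0 → 0. Observed 1.
  G0 stuck-at-0: output 0 ✗
  G0 stuck-at-1: output 0 ✗
  G1 stuck-at-0: output 0 ✗
  G1 stuck-at-1: output 1 ✓
  G2 stuck-at-0: output 1 ✓
  G2 stuck-at-1: output 0 ✗
  G3 stuck-at-0: output 0 ✗
  G3 stuck-at-1: output 0 ✗
  G4 stuck-at-0: output 1 ✓
  G4 stuck-at-1: output 0 ✗
  G5 stuck-at-0: output 0 ✗
  G5 stuck-at-1: output 1 ✓
Consistent faults: {G1 stuck-at-1, G2 stuck-at-0, G4 stuck-at-0, G5 stuck-at-1} — 4 in all.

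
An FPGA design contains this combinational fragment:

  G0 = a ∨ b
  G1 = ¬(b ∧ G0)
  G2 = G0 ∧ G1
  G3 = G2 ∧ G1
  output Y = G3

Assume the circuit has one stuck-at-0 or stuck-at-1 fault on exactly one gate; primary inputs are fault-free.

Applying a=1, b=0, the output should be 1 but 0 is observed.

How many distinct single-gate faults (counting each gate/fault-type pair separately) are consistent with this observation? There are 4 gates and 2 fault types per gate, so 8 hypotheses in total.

Fault-free: G0=1, G1=1, G2=1, G3=1 → 1. Observed 0.
  G0 stuck-at-0: output 0 ✓
  G0 stuck-at-1: output 1 ✗
  G1 stuck-at-0: output 0 ✓
  G1 stuck-at-1: output 1 ✗
  G2 stuck-at-0: output 0 ✓
  G2 stuck-at-1: output 1 ✗
  G3 stuck-at-0: output 0 ✓
  G3 stuck-at-1: output 1 ✗
Consistent faults: {G0 stuck-at-0, G1 stuck-at-0, G2 stuck-at-0, G3 stuck-at-0} — 4 in all.

4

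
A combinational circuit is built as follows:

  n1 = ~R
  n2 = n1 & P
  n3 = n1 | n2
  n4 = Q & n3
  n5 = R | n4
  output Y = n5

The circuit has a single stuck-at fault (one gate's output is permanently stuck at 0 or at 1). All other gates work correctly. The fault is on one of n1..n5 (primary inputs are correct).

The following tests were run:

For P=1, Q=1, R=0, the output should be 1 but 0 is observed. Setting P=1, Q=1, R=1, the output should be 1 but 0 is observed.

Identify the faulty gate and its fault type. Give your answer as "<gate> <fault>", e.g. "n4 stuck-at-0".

Fault-free values for test 1 (P=1, Q=1, R=0): n1=1, n2=1, n3=1, n4=1, n5=1, giving Y=1. Observed 0.
Test 1: faults giving observed 0 are {n1 stuck-at-0, n3 stuck-at-0, n4 stuck-at-0, n5 stuck-at-0}.
Test 2 (P=1, Q=1, R=1): fault-free n1=0, n2=0, n3=0, n4=0, n5=1 → 1; observed 0. Eliminates n1 stuck-at-0, n3 stuck-at-0, n4 stuck-at-0.
Only n5 stuck-at-0 is consistent with every test.

n5 stuck-at-0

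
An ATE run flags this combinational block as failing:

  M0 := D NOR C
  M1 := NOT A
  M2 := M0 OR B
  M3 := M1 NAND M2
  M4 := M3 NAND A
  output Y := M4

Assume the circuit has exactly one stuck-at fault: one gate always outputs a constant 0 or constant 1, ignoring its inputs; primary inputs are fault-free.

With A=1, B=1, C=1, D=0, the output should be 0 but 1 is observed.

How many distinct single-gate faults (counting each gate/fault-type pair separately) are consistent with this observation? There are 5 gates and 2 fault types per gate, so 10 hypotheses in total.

Fault-free: M0=0, M1=0, M2=1, M3=1, M4=0 → 0. Observed 1.
  M0 stuck-at-0: output 0 ✗
  M0 stuck-at-1: output 0 ✗
  M1 stuck-at-0: output 0 ✗
  M1 stuck-at-1: output 1 ✓
  M2 stuck-at-0: output 0 ✗
  M2 stuck-at-1: output 0 ✗
  M3 stuck-at-0: output 1 ✓
  M3 stuck-at-1: output 0 ✗
  M4 stuck-at-0: output 0 ✗
  M4 stuck-at-1: output 1 ✓
Consistent faults: {M1 stuck-at-1, M3 stuck-at-0, M4 stuck-at-1} — 3 in all.

3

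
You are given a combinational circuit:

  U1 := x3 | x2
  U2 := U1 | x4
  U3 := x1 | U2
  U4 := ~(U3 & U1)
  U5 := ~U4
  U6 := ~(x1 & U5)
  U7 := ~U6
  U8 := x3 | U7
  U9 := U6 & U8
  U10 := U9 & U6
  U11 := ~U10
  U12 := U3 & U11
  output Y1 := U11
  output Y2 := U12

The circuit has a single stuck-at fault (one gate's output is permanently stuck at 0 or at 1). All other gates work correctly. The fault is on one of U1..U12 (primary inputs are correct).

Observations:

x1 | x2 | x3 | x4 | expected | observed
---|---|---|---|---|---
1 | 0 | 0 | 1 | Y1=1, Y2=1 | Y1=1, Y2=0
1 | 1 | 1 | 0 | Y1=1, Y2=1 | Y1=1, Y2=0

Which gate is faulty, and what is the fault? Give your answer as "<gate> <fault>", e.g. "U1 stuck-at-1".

Fault-free values for test 1 (x1=1, x2=0, x3=0, x4=1): U1=0, U2=1, U3=1, U4=1, U5=0, U6=1, U7=0, U8=0, U9=0, U10=0, U11=1, U12=1, giving Y1=1, Y2=1. Observed Y1=1, Y2=0.
Test 1: faults giving observed Y1=1, Y2=0 are {U3 stuck-at-0, U12 stuck-at-0}.
Test 2 (x1=1, x2=1, x3=1, x4=0): fault-free U1=1, U2=1, U3=1, U4=0, U5=1, U6=0, U7=1, U8=1, U9=0, U10=0, U11=1, U12=1 → Y1=1, Y2=1; observed Y1=1, Y2=0. Eliminates U3 stuck-at-0.
Only U12 stuck-at-0 is consistent with every test.

U12 stuck-at-0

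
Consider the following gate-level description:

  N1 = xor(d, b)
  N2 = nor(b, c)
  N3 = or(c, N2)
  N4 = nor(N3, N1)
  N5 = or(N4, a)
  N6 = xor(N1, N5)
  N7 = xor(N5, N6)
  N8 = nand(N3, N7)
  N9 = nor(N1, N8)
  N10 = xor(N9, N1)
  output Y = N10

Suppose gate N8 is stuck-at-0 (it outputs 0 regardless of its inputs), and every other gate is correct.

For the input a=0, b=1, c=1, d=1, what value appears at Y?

1

Propagate with N8 forced: N1=0, N2=0, N3=1, N4=0, N5=0, N6=0, N7=0, N8=0 [stuck-at-0], N9=1, N10=1.
So Y = 1. (Without the fault it would be 0.)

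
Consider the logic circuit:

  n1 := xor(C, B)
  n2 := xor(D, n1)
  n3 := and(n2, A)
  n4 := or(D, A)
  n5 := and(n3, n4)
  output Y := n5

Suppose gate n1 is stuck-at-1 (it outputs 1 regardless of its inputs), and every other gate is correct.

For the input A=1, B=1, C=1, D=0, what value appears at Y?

1

Propagate with n1 forced: n1=1 [stuck-at-1], n2=1, n3=1, n4=1, n5=1.
So Y = 1. (Without the fault it would be 0.)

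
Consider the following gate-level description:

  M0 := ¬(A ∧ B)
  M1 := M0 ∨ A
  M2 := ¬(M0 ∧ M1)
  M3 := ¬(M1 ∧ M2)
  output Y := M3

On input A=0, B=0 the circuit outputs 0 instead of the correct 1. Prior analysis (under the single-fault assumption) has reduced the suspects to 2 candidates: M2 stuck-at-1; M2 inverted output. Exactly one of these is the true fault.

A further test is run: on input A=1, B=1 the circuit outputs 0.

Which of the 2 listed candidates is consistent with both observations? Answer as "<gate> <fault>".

Evaluate each candidate on input A=1, B=1:
  M2 stuck-at-1: M0=0, M1=1, M2=1 [stuck-at-1], M3=0 → 0 — matches
  M2 inverted output: M0=0, M1=1, M2=0 [inverted output], M3=1 → 1 — eliminated
Only M2 stuck-at-1 reproduces the observed 0.

M2 stuck-at-1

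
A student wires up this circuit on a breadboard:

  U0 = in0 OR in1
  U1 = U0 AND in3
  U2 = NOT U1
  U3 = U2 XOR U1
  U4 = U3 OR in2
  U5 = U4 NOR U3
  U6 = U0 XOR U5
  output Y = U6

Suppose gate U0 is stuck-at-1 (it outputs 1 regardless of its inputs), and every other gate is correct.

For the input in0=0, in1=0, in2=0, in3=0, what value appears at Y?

Propagate with U0 forced: U0=1 [stuck-at-1], U1=0, U2=1, U3=1, U4=1, U5=0, U6=1.
So Y = 1. (Without the fault it would be 0.)

1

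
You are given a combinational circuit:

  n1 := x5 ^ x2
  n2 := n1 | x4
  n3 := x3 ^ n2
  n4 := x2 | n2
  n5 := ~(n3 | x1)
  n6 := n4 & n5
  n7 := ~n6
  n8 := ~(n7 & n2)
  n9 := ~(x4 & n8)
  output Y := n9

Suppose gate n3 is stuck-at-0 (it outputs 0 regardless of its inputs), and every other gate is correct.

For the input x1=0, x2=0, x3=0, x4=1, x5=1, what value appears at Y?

0

Propagate with n3 forced: n1=1, n2=1, n3=0 [stuck-at-0], n4=1, n5=1, n6=1, n7=0, n8=1, n9=0.
So Y = 0. (Without the fault it would be 1.)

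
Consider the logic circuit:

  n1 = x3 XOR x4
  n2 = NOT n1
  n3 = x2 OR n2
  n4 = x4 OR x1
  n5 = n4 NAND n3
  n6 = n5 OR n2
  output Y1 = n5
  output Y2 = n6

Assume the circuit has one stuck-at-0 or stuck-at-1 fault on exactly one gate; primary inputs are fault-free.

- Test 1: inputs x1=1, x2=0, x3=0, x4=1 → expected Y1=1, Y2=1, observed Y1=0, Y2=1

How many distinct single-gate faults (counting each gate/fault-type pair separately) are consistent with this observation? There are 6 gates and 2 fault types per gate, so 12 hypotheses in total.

2

Fault-free: n1=1, n2=0, n3=0, n4=1, n5=1, n6=1 → Y1=1, Y2=1. Observed Y1=0, Y2=1.
  n1 stuck-at-0: output Y1=0, Y2=1 ✓
  n1 stuck-at-1: output Y1=1, Y2=1 ✗
  n2 stuck-at-0: output Y1=1, Y2=1 ✗
  n2 stuck-at-1: output Y1=0, Y2=1 ✓
  n3 stuck-at-0: output Y1=1, Y2=1 ✗
  n3 stuck-at-1: output Y1=0, Y2=0 ✗
  n4 stuck-at-0: output Y1=1, Y2=1 ✗
  n4 stuck-at-1: output Y1=1, Y2=1 ✗
  n5 stuck-at-0: output Y1=0, Y2=0 ✗
  n5 stuck-at-1: output Y1=1, Y2=1 ✗
  n6 stuck-at-0: output Y1=1, Y2=0 ✗
  n6 stuck-at-1: output Y1=1, Y2=1 ✗
Consistent faults: {n1 stuck-at-0, n2 stuck-at-1} — 2 in all.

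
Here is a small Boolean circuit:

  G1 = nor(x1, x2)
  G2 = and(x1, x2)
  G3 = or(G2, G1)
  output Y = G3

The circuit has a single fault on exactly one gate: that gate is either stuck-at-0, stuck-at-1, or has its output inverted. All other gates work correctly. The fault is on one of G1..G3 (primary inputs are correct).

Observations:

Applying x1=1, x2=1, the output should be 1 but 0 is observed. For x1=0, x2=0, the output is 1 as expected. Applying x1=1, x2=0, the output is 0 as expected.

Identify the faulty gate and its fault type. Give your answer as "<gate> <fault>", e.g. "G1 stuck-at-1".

G2 stuck-at-0

Fault-free values for test 1 (x1=1, x2=1): G1=0, G2=1, G3=1, giving Y=1. Observed 0.
Test 1: faults giving observed 0 are {G2 stuck-at-0, G2 inverted output, G3 stuck-at-0, G3 inverted output}.
Test 2 (x1=0, x2=0): fault-free G1=1, G2=0, G3=1 → 1; observed 1. Eliminates G3 stuck-at-0, G3 inverted output.
Test 3 (x1=1, x2=0): fault-free G1=0, G2=0, G3=0 → 0; observed 0. Eliminates G2 inverted output.
Only G2 stuck-at-0 is consistent with every test.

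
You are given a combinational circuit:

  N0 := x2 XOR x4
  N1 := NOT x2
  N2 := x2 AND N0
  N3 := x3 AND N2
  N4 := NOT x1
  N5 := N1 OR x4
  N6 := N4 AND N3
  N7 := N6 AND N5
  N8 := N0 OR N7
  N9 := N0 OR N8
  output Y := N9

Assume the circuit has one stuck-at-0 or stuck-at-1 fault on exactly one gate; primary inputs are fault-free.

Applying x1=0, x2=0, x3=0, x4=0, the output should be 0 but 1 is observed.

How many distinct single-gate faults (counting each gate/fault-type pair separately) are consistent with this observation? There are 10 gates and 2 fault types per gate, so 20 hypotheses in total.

6

Fault-free: N0=0, N1=1, N2=0, N3=0, N4=1, N5=1, N6=0, N7=0, N8=0, N9=0 → 0. Observed 1.
  N0: stuck-at-1 ✓; others ✗
  N1: none of the 2 fault types match ✗
  N2: none of the 2 fault types match ✗
  N3: stuck-at-1 ✓; others ✗
  N4: none of the 2 fault types match ✗
  N5: none of the 2 fault types match ✗
  N6: stuck-at-1 ✓; others ✗
  N7: stuck-at-1 ✓; others ✗
  N8: stuck-at-1 ✓; others ✗
  N9: stuck-at-1 ✓; others ✗
Consistent faults: {N0 stuck-at-1, N3 stuck-at-1, N6 stuck-at-1, N7 stuck-at-1, N8 stuck-at-1, N9 stuck-at-1} — 6 in all.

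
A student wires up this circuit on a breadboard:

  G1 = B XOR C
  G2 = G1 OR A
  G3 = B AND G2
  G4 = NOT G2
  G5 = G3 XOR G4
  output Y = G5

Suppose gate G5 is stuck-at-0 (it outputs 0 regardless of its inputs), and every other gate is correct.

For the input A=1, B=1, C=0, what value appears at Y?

Propagate with G5 forced: G1=1, G2=1, G3=1, G4=0, G5=0 [stuck-at-0].
So Y = 0. (Without the fault it would be 1.)

0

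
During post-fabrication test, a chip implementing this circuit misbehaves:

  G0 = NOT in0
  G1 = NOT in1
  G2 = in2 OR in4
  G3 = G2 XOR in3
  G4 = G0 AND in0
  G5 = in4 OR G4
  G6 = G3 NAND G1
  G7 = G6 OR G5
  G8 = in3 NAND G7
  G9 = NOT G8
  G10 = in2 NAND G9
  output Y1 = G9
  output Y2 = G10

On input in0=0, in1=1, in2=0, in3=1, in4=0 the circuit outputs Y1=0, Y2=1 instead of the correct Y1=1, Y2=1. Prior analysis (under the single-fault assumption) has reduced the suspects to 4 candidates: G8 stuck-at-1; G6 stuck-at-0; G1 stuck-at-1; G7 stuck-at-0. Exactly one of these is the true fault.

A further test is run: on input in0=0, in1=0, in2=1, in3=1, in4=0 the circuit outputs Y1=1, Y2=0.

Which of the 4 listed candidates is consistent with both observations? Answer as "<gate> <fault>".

Evaluate each candidate on input in0=0, in1=0, in2=1, in3=1, in4=0:
  G8 stuck-at-1: G0=1, G1=1, G2=1, G3=0, G4=0, G5=0, G6=1, G7=1, G8=1 [stuck-at-1], G9=0, G10=1 → Y1=0, Y2=1 — eliminated
  G6 stuck-at-0: G0=1, G1=1, G2=1, G3=0, G4=0, G5=0, G6=0 [stuck-at-0], G7=0, G8=1, G9=0, G10=1 → Y1=0, Y2=1 — eliminated
  G1 stuck-at-1: G0=1, G1=1 [stuck-at-1], G2=1, G3=0, G4=0, G5=0, G6=1, G7=1, G8=0, G9=1, G10=0 → Y1=1, Y2=0 — matches
  G7 stuck-at-0: G0=1, G1=1, G2=1, G3=0, G4=0, G5=0, G6=1, G7=0 [stuck-at-0], G8=1, G9=0, G10=1 → Y1=0, Y2=1 — eliminated
Only G1 stuck-at-1 reproduces the observed Y1=1, Y2=0.

G1 stuck-at-1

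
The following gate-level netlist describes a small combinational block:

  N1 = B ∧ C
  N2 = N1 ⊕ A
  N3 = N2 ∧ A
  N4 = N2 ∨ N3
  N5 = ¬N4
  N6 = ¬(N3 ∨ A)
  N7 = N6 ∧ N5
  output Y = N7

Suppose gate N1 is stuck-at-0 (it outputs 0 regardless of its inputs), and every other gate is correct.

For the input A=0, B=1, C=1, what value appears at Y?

Propagate with N1 forced: N1=0 [stuck-at-0], N2=0, N3=0, N4=0, N5=1, N6=1, N7=1.
So Y = 1. (Without the fault it would be 0.)

1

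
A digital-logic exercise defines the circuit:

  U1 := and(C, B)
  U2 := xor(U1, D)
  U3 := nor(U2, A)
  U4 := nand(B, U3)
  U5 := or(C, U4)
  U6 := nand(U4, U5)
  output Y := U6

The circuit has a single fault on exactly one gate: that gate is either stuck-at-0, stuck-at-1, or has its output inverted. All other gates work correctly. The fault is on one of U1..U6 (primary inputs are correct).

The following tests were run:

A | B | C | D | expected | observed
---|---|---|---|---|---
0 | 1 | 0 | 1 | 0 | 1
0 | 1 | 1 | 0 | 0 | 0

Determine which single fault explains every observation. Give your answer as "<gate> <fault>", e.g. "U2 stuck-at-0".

Fault-free values for test 1 (A=0, B=1, C=0, D=1): U1=0, U2=1, U3=0, U4=1, U5=1, U6=0, giving Y=0. Observed 1.
Test 1: faults giving observed 1 are {U1 stuck-at-1, U1 inverted output, U2 stuck-at-0, U2 inverted output, U3 stuck-at-1, U3 inverted output, U4 stuck-at-0, U4 inverted output, U5 stuck-at-0, U5 inverted output, U6 stuck-at-1, U6 inverted output}.
Test 2 (A=0, B=1, C=1, D=0): fault-free U1=1, U2=1, U3=0, U4=1, U5=1, U6=0 → 0; observed 0. Eliminates U1 inverted output, U2 stuck-at-0, U2 inverted output, U3 stuck-at-1, U3 inverted output, U4 stuck-at-0, U4 inverted output, U5 stuck-at-0, U5 inverted output, U6 stuck-at-1, U6 inverted output.
Only U1 stuck-at-1 is consistent with every test.

U1 stuck-at-1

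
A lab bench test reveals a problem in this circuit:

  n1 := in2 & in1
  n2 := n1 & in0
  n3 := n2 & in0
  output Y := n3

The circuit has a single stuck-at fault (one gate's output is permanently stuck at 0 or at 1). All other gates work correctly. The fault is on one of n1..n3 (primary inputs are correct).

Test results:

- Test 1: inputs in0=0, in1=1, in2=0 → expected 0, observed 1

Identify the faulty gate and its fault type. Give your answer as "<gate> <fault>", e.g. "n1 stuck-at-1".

n3 stuck-at-1

Fault-free values for test 1 (in0=0, in1=1, in2=0): n1=0, n2=0, n3=0, giving Y=0. Observed 1.
Test 1: faults giving observed 1 are {n3 stuck-at-1}.
Only n3 stuck-at-1 is consistent with every test.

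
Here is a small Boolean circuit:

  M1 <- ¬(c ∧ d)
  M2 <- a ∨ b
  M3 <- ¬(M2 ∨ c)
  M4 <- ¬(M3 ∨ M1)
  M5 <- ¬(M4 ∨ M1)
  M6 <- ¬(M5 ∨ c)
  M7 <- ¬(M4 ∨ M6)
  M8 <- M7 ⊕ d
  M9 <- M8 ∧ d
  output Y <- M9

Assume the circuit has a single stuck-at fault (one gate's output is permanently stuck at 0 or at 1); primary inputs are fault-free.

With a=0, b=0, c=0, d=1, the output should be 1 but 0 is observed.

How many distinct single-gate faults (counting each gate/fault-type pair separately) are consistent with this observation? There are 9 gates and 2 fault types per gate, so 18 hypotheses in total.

6

Fault-free: M1=1, M2=0, M3=1, M4=0, M5=0, M6=1, M7=0, M8=1, M9=1 → 1. Observed 0.
  M1: stuck-at-0 ✓; others ✗
  M2: none of the 2 fault types match ✗
  M3: none of the 2 fault types match ✗
  M4: none of the 2 fault types match ✗
  M5: stuck-at-1 ✓; others ✗
  M6: stuck-at-0 ✓; others ✗
  M7: stuck-at-1 ✓; others ✗
  M8: stuck-at-0 ✓; others ✗
  M9: stuck-at-0 ✓; others ✗
Consistent faults: {M1 stuck-at-0, M5 stuck-at-1, M6 stuck-at-0, M7 stuck-at-1, M8 stuck-at-0, M9 stuck-at-0} — 6 in all.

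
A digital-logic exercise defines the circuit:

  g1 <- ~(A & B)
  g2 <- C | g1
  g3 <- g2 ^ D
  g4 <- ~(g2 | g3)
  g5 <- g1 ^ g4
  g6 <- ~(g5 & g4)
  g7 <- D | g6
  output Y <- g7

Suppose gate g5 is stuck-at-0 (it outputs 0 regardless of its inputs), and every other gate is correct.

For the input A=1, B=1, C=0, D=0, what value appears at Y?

1

Propagate with g5 forced: g1=0, g2=0, g3=0, g4=1, g5=0 [stuck-at-0], g6=1, g7=1.
So Y = 1. (Without the fault it would be 0.)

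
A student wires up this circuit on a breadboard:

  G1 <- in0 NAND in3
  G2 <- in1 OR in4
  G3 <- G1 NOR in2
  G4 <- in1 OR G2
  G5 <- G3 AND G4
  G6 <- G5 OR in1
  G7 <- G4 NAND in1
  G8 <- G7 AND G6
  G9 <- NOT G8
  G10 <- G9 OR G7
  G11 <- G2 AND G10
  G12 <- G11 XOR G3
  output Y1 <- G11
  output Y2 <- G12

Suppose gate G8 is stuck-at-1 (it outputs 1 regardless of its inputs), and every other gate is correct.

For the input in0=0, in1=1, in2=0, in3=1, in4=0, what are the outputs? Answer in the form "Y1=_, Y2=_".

Y1=0, Y2=0

Propagate with G8 forced: G1=1, G2=1, G3=0, G4=1, G5=0, G6=1, G7=0, G8=1 [stuck-at-1], G9=0, G10=0, G11=0, G12=0.
So the outputs are Y1=0, Y2=0. (Without the fault they would be Y1=1, Y2=1.)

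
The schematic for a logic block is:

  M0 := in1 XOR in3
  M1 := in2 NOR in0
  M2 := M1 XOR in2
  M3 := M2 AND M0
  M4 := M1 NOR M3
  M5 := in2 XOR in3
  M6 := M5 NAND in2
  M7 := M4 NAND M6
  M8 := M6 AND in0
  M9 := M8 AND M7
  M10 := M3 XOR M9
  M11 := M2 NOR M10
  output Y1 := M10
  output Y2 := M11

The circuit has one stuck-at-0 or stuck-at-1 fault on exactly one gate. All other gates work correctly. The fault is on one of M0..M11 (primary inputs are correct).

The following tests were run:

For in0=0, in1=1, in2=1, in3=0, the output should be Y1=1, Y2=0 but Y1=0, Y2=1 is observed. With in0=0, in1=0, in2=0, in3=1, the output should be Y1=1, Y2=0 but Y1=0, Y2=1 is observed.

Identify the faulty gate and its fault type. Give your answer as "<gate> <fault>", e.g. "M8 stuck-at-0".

Fault-free values for test 1 (in0=0, in1=1, in2=1, in3=0): M0=1, M1=0, M2=1, M3=1, M4=0, M5=1, M6=0, M7=1, M8=0, M9=0, M10=1, M11=0, giving Y1=1, Y2=0. Observed Y1=0, Y2=1.
Test 1: faults giving observed Y1=0, Y2=1 are {M1 stuck-at-1, M2 stuck-at-0}.
Test 2 (in0=0, in1=0, in2=0, in3=1): fault-free M0=1, M1=1, M2=1, M3=1, M4=0, M5=1, M6=1, M7=1, M8=0, M9=0, M10=1, M11=0 → Y1=1, Y2=0; observed Y1=0, Y2=1. Eliminates M1 stuck-at-1.
Only M2 stuck-at-0 is consistent with every test.

M2 stuck-at-0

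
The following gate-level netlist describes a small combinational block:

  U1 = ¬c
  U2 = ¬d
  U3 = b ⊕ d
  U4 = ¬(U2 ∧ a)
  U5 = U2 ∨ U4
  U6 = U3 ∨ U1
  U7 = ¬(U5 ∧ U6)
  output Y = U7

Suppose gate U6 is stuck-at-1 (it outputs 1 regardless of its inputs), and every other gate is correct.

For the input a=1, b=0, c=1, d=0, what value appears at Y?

Propagate with U6 forced: U1=0, U2=1, U3=0, U4=0, U5=1, U6=1 [stuck-at-1], U7=0.
So Y = 0. (Without the fault it would be 1.)

0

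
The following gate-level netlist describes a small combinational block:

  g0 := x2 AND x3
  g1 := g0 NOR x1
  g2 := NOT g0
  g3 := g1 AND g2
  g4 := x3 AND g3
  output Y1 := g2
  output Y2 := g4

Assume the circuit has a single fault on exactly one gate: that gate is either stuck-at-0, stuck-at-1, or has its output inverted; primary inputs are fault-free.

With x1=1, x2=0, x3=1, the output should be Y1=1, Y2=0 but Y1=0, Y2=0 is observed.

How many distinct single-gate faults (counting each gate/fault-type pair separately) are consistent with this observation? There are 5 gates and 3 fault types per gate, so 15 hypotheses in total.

Fault-free: g0=0, g1=0, g2=1, g3=0, g4=0 → Y1=1, Y2=0. Observed Y1=0, Y2=0.
  g0: stuck-at-1, inverted output ✓; others ✗
  g1: none of the 3 fault types match ✗
  g2: stuck-at-0, inverted output ✓; others ✗
  g3: none of the 3 fault types match ✗
  g4: none of the 3 fault types match ✗
Consistent faults: {g0 stuck-at-1, g0 inverted output, g2 stuck-at-0, g2 inverted output} — 4 in all.

4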